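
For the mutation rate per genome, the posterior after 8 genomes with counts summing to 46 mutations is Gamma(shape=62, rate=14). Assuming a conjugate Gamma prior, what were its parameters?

Gamma–Poisson conjugacy: posterior shape = α + Σxᵢ, posterior rate = β + n.
So α = 62 − 46 = 16 and β = 14 − 8 = 6.

Gamma(shape=16, rate=6)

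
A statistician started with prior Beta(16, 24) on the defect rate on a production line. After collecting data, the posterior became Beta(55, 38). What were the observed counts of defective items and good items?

Under Beta–binomial conjugacy the posterior parameters are (α+s, β+f).
So s = 55 − 16 = 39 and f = 38 − 24 = 14.

39 defective items and 14 good items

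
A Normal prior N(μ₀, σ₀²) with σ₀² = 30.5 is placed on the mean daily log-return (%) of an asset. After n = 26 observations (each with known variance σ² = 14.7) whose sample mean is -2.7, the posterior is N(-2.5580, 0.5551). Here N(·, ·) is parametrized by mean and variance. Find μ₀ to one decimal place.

μ₀ = 5.1

The posterior mean is a precision-weighted average: μ_n = (τ₀μ₀ + τ_data·x̄)/(τ₀+τ_data), with τ₀=1/σ₀² and τ_data=n/σ².
Here τ₀ = 1/30.5 = 0.032787 and τ_data = 26/14.7 = 1.768707, so τ_n = 1.801494.
Rearranging for μ₀: μ₀ = (μ_n·τ_n − τ_data·x̄)/τ₀ = (-2.5580·1.801494 − 1.768707·-2.7) / 0.032787 = 0.167287/0.032787 ≈ 5.1.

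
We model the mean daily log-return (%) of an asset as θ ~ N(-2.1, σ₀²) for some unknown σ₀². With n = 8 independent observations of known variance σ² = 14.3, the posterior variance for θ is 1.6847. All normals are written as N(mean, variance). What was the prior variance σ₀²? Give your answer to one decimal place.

σ₀² = 29.3

For the Normal–Normal model with known σ², precisions add: τ_n = τ₀ + n/σ².
So 1/σ₀² = 1/1.6847 − 8/14.3 = 0.593577 − 0.559441 = 0.034136.
Hence σ₀² = 1/0.034136 ≈ 29.3.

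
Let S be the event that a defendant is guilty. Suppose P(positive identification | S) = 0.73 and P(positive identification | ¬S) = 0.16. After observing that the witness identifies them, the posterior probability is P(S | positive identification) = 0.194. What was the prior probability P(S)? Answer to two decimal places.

P(S) = 0.05

In odds form, posterior odds = prior odds × likelihood ratio, so prior odds = posterior odds ÷ LR.
Posterior odds = 0.194/(1−0.194) = 0.2407. LR = 0.73/0.16 = 4.5625.
Prior odds = 0.2407/4.5625 = 0.0528, so P(S) = 0.0528/(1+0.0528) ≈ 0.05.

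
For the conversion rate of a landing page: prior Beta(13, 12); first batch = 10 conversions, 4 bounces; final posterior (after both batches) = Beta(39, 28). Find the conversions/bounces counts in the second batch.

16 conversions and 12 bounces

Sequential conjugate updates are equivalent to a single update on the pooled data, so total successes = posterior α − prior α and total failures = posterior β − prior β.
Total across both batches: 39−13=26 conversions, 28−12=16 bounces.
Subtract the first batch: 26−10=16 conversions and 16−4=12 bounces.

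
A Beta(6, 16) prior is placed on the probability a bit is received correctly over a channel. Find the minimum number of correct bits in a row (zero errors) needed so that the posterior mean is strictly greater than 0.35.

After k correct bits and 0 errors the posterior is Beta(6+k, 16), with mean (6+k)/(6+16+k).
Set (6+k)/(22+k) > 0.35 and solve: k > (0.35·22 − 6)/(1 − 0.35) = 2.615.
The smallest integer exceeding 2.615 is 3, and checking k=3: (9)/(25) = 0.3600 > 0.35.

k = 3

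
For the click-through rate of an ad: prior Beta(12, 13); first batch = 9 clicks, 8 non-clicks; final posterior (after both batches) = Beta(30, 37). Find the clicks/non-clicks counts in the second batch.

9 clicks and 16 non-clicks

Because Beta–binomial updating is additive in the counts, the combined data contributed (α_post−α_prior, β_post−β_prior) successes and failures.
Total across both batches: 30−12=18 clicks, 37−13=24 non-clicks.
Subtract the first batch: 18−9=9 clicks and 24−8=16 non-clicks.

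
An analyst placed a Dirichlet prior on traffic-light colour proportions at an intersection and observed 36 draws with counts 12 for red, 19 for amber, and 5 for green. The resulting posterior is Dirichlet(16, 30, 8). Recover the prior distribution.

Dirichlet(4, 11, 3)

For a Dirichlet(α) prior with multinomial counts c, the posterior is Dirichlet(α + c) componentwise.
Subtract each count from the matching posterior parameter: 16−12=4, 30−19=11, 8−5=3.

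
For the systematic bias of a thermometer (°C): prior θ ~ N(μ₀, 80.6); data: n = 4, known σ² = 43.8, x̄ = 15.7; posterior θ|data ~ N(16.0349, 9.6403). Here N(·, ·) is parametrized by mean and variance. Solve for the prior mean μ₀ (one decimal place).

The posterior mean is a precision-weighted average: μ_n = (τ₀μ₀ + τ_data·x̄)/(τ₀+τ_data), with τ₀=1/σ₀² and τ_data=n/σ².
Here τ₀ = 1/80.6 = 0.012407 and τ_data = 4/43.8 = 0.091324, so τ_n = 0.103731.
Rearranging for μ₀: μ₀ = (μ_n·τ_n − τ_data·x̄)/τ₀ = (16.0349·0.103731 − 0.091324·15.7) / 0.012407 = 0.229529/0.012407 ≈ 18.5.

μ₀ = 18.5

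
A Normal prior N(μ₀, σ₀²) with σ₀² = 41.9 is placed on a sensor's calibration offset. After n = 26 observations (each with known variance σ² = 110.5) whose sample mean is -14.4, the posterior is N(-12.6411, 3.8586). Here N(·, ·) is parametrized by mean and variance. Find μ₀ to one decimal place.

With known observation variance, the Normal–Normal posterior has precision τ_n = τ₀ + n/σ² and mean μ_n = (τ₀μ₀ + (n/σ²)x̄)/τ_n.
Here τ₀ = 1/41.9 = 0.023866 and τ_data = 26/110.5 = 0.235294, so τ_n = 0.259160.
Rearranging for μ₀: μ₀ = (μ_n·τ_n − τ_data·x̄)/τ₀ = (-12.6411·0.259160 − 0.235294·-14.4) / 0.023866 = 0.112166/0.023866 ≈ 4.7.

μ₀ = 4.7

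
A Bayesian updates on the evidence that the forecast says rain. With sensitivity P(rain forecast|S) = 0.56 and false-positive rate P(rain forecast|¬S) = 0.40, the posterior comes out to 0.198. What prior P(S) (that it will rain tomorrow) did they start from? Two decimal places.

P(S) = 0.15

Bayes' rule in odds form gives O(S|E) = O(S)·[P(E|S)/P(E|¬S)], hence O(S) = O(S|E)/LR.
Posterior odds = 0.198/(1−0.198) = 0.2469. LR = 0.56/0.40 = 1.4000.
Prior odds = 0.2469/1.4000 = 0.1764, so P(S) = 0.1764/(1+0.1764) ≈ 0.15.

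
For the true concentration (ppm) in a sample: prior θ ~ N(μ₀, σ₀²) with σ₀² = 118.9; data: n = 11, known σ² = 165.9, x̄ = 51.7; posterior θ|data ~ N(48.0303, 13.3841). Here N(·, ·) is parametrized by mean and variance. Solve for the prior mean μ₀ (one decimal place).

With known observation variance, the Normal–Normal posterior has precision τ_n = τ₀ + n/σ² and mean μ_n = (τ₀μ₀ + (n/σ²)x̄)/τ_n.
Here τ₀ = 1/118.9 = 0.008410 and τ_data = 11/165.9 = 0.066305, so τ_n = 0.074715.
Rearranging for μ₀: μ₀ = (μ_n·τ_n − τ_data·x̄)/τ₀ = (48.0303·0.074715 − 0.066305·51.7) / 0.008410 = 0.160615/0.008410 ≈ 19.1.

μ₀ = 19.1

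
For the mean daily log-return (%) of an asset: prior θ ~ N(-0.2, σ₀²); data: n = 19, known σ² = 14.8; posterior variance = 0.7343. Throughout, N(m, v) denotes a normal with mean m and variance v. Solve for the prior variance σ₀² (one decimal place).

σ₀² = 12.8

Posterior precision equals prior precision plus data precision: 1/σ_n² = 1/σ₀² + n/σ².
So 1/σ₀² = 1/0.7343 − 19/14.8 = 1.361841 − 1.283784 = 0.078057.
Hence σ₀² = 1/0.078057 ≈ 12.8.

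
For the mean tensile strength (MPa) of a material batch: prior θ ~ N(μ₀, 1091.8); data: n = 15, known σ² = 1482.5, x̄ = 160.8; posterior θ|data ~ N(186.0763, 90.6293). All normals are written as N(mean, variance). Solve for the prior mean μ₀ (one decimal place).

μ₀ = 465.3

The posterior mean is a precision-weighted average: μ_n = (τ₀μ₀ + τ_data·x̄)/(τ₀+τ_data), with τ₀=1/σ₀² and τ_data=n/σ².
Here τ₀ = 1/1091.8 = 0.000916 and τ_data = 15/1482.5 = 0.010118, so τ_n = 0.011034.
Rearranging for μ₀: μ₀ = (μ_n·τ_n − τ_data·x̄)/τ₀ = (186.0763·0.011034 − 0.010118·160.8) / 0.000916 = 0.426191/0.000916 ≈ 465.3.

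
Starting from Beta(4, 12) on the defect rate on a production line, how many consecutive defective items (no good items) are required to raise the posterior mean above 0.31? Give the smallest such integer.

k = 2

After k defective items and 0 good items the posterior is Beta(4+k, 12), with mean (4+k)/(4+12+k).
Set (4+k)/(16+k) > 0.31 and solve: k > (0.31·16 − 4)/(1 − 0.31) = 1.391.
The smallest integer exceeding 1.391 is 2.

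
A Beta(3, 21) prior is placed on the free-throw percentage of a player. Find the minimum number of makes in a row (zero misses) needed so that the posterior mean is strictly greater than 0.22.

After k makes and 0 misses the posterior is Beta(3+k, 21), with mean (3+k)/(3+21+k).
Set (3+k)/(24+k) > 0.22 and solve: k > (0.22·24 − 3)/(1 − 0.22) = 2.923.
The smallest integer exceeding 2.923 is 3, and checking k=3: (6)/(27) = 0.2222 > 0.22.

k = 3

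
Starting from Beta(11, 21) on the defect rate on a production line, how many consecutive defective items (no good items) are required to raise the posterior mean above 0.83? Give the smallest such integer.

k = 92

After k defective items and 0 good items the posterior is Beta(11+k, 21), with mean (11+k)/(11+21+k).
Set (11+k)/(32+k) > 0.83 and solve: k > (0.83·32 − 11)/(1 − 0.83) = 91.529.
The smallest integer exceeding 91.529 is 92.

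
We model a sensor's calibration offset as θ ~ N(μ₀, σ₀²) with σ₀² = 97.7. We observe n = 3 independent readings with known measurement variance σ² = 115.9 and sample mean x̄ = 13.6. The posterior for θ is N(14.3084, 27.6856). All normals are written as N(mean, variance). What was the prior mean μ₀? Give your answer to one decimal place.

μ₀ = 16.1

With known observation variance, the Normal–Normal posterior has precision τ_n = τ₀ + n/σ² and mean μ_n = (τ₀μ₀ + (n/σ²)x̄)/τ_n.
Here τ₀ = 1/97.7 = 0.010235 and τ_data = 3/115.9 = 0.025884, so τ_n = 0.036119.
Rearranging for μ₀: μ₀ = (μ_n·τ_n − τ_data·x̄)/τ₀ = (14.3084·0.036119 − 0.025884·13.6) / 0.010235 = 0.164783/0.010235 ≈ 16.1.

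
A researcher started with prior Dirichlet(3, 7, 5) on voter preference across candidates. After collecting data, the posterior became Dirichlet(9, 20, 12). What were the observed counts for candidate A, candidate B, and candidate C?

For a Dirichlet(α) prior with multinomial counts c, the posterior is Dirichlet(α + c) componentwise.
Counts are posterior − prior componentwise: 9−3=6, 20−7=13, 12−5=7.

counts (6, 13, 7)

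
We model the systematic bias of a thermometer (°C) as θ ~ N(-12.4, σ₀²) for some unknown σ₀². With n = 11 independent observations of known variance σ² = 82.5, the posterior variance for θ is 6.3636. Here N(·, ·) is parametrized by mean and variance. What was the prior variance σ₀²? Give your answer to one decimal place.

σ₀² = 42.0

Posterior precision equals prior precision plus data precision: 1/σ_n² = 1/σ₀² + n/σ².
So 1/σ₀² = 1/6.3636 − 11/82.5 = 0.157144 − 0.133333 = 0.023811.
Hence σ₀² = 1/0.023811 ≈ 42.0.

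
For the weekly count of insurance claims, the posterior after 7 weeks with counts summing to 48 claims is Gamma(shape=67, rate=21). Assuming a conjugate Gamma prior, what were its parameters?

Gamma–Poisson conjugacy: posterior shape = α + Σxᵢ, posterior rate = β + n.
So α = 67 − 48 = 19 and β = 21 − 7 = 14.

Gamma(shape=19, rate=14)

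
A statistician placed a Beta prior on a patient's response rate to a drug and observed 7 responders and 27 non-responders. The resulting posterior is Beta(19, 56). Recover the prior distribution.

Beta(12, 29)

Beta is conjugate to the binomial likelihood: posterior = Beta(a+s, b+f).
So a = 19 − 7 = 12 and b = 56 − 27 = 29.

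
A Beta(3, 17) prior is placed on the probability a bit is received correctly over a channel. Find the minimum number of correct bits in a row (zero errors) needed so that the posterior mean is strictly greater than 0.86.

After k correct bits and 0 errors the posterior is Beta(3+k, 17), with mean (3+k)/(3+17+k).
Set (3+k)/(20+k) > 0.86 and solve: k > (0.86·20 − 3)/(1 − 0.86) = 101.429.
The smallest integer exceeding 101.429 is 102, and checking k=102: (105)/(122) = 0.8607 > 0.86.

k = 102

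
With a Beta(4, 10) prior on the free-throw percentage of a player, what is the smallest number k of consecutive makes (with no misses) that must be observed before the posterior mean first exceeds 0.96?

After k makes and 0 misses the posterior is Beta(4+k, 10), with mean (4+k)/(4+10+k).
Set (4+k)/(14+k) > 0.96 and solve: k > (0.96·14 − 4)/(1 − 0.96) = 236.000.
The smallest integer exceeding 236.000 is 237, and checking k=237: (241)/(251) = 0.9602 > 0.96.

k = 237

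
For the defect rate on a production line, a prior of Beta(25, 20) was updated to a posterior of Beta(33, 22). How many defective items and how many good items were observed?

Under Beta–binomial conjugacy the posterior parameters are (α+s, β+f).
So s = 33 − 25 = 8 and f = 22 − 20 = 2.

8 defective items and 2 good items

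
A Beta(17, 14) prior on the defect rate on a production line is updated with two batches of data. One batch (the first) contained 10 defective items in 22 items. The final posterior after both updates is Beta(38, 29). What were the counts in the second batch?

Sequential conjugate updates are equivalent to a single update on the pooled data, so total successes = posterior α − prior α and total failures = posterior β − prior β.
Total across both batches: 38−17=21 defective items, 29−14=15 good items.
Subtract the first batch: 21−10=11 defective items and 15−12=3 good items.

11 defective items and 3 good items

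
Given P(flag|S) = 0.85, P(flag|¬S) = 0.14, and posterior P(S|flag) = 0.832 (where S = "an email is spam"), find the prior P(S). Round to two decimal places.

In odds form, posterior odds = prior odds × likelihood ratio, so prior odds = posterior odds ÷ LR.
Posterior odds = 0.832/(1−0.832) = 4.9524. LR = 0.85/0.14 = 6.0714.
Prior odds = 4.9524/6.0714 = 0.8157, so P(S) = 0.8157/(1+0.8157) ≈ 0.45.

P(S) = 0.45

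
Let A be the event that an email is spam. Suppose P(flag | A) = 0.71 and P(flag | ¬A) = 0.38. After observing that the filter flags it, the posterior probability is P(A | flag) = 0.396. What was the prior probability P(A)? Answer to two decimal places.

In odds form, posterior odds = prior odds × likelihood ratio, so prior odds = posterior odds ÷ LR.
Posterior odds = 0.396/(1−0.396) = 0.6556. LR = 0.71/0.38 = 1.8684.
Prior odds = 0.6556/1.8684 = 0.3509, so P(A) = 0.3509/(1+0.3509) ≈ 0.26.

P(A) = 0.26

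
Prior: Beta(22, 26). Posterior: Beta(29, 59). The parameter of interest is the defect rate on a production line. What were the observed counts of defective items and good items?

Beta is conjugate to the binomial likelihood: posterior = Beta(a+s, b+f).
So s = 29 − 22 = 7 and f = 59 − 26 = 33.

7 defective items and 33 good items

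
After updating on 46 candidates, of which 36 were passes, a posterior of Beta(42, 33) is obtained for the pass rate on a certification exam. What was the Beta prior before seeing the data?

Beta(6, 23)

Under Beta–binomial conjugacy the posterior parameters are (a+s, b+f).
Subtract the data counts: 42−36=6, 33−10=23.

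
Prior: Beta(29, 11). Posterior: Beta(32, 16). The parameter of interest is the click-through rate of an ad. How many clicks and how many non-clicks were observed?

3 clicks and 5 non-clicks

Under Beta–binomial conjugacy the posterior parameters are (α+s, β+f).
Match parameters: s=32−29=3, f=16−11=5.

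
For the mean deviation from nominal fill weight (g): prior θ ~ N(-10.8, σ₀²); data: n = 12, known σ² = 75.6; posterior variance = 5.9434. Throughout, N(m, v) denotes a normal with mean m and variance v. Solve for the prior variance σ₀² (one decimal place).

For the Normal–Normal model with known σ², precisions add: τ_n = τ₀ + n/σ².
So 1/σ₀² = 1/5.9434 − 12/75.6 = 0.168254 − 0.158730 = 0.009524.
Hence σ₀² = 1/0.009524 ≈ 105.0.

σ₀² = 105.0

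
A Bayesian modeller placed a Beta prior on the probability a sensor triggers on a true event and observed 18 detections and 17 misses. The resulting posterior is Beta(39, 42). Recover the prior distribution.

Under Beta–binomial conjugacy the posterior parameters are (α+s, β+f).
So α = 39 − 18 = 21 and β = 42 − 17 = 25.

Beta(21, 25)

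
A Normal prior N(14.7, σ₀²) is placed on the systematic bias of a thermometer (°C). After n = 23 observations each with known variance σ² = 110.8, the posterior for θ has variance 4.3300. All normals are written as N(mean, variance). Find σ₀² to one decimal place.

σ₀² = 42.8

Posterior precision equals prior precision plus data precision: 1/σ_n² = 1/σ₀² + n/σ².
So 1/σ₀² = 1/4.3300 − 23/110.8 = 0.230947 − 0.207581 = 0.023366.
Hence σ₀² = 1/0.023366 ≈ 42.8.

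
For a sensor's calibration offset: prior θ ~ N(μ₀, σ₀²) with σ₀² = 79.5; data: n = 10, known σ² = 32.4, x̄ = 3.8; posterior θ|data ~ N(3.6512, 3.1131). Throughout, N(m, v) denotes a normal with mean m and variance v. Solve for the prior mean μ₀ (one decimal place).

μ₀ = 0.0

The posterior mean is a precision-weighted average: μ_n = (τ₀μ₀ + τ_data·x̄)/(τ₀+τ_data), with τ₀=1/σ₀² and τ_data=n/σ².
Here τ₀ = 1/79.5 = 0.012579 and τ_data = 10/32.4 = 0.308642, so τ_n = 0.321221.
Rearranging for μ₀: μ₀ = (μ_n·τ_n − τ_data·x̄)/τ₀ = (3.6512·0.321221 − 0.308642·3.8) / 0.012579 = 0.000003/0.012579 ≈ 0.0.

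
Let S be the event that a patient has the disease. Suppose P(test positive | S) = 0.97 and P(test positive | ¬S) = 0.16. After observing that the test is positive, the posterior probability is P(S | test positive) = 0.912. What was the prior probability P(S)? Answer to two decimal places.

In odds form, posterior odds = prior odds × likelihood ratio, so prior odds = posterior odds ÷ LR.
Posterior odds = 0.912/(1−0.912) = 10.3636. LR = 0.97/0.16 = 6.0625.
Prior odds = 10.3636/6.0625 = 1.7095, so P(S) = 1.7095/(1+1.7095) ≈ 0.63.

P(S) = 0.63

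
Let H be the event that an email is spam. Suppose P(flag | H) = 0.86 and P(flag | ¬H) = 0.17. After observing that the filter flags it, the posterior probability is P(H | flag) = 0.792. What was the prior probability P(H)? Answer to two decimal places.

P(H) = 0.43

Bayes' rule in odds form gives O(H|E) = O(H)·[P(E|H)/P(E|¬H)], hence O(H) = O(H|E)/LR.
Posterior odds = 0.792/(1−0.792) = 3.8077. LR = 0.86/0.17 = 5.0588.
Prior odds = 3.8077/5.0588 = 0.7527, so P(H) = 0.7527/(1+0.7527) ≈ 0.43.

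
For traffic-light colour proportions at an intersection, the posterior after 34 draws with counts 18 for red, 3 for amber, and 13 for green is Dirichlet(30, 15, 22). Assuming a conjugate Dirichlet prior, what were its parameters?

Dirichlet(12, 12, 9)

For a Dirichlet(α) prior with multinomial counts c, the posterior is Dirichlet(α + c) componentwise.
Subtract each count from the matching posterior parameter: 30−18=12, 15−3=12, 22−13=9.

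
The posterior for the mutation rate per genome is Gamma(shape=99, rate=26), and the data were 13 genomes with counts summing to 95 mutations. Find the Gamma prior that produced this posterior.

A Gamma(α, β) prior (rate parametrization) on a Poisson rate with n observations summing to S gives posterior Gamma(α+S, β+n).
So α = 99 − 95 = 4 and β = 26 − 13 = 13.

Gamma(shape=4, rate=13)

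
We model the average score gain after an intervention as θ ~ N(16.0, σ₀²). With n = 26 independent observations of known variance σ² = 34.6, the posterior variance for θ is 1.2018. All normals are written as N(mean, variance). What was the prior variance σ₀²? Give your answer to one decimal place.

Posterior precision equals prior precision plus data precision: 1/σ_n² = 1/σ₀² + n/σ².
So 1/σ₀² = 1/1.2018 − 26/34.6 = 0.832085 − 0.751445 = 0.080640.
Hence σ₀² = 1/0.080640 ≈ 12.4.

σ₀² = 12.4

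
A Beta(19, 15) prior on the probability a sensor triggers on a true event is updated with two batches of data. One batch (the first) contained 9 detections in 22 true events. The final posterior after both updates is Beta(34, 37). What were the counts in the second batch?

Sequential conjugate updates are equivalent to a single update on the pooled data, so total successes = posterior α − prior α and total failures = posterior β − prior β.
Total across both batches: 34−19=15 detections, 37−15=22 misses.
Subtract the first batch: 15−9=6 detections and 22−13=9 misses.

6 detections and 9 misses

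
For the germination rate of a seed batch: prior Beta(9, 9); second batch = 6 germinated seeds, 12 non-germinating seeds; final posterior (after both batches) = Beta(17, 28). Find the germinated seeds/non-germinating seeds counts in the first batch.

Because Beta–binomial updating is additive in the counts, the combined data contributed (α_post−α_prior, β_post−β_prior) successes and failures.
Total across both batches: 17−9=8 germinated seeds, 28−9=19 non-germinating seeds.
Subtract the second batch: 8−6=2 germinated seeds and 19−12=7 non-germinating seeds.

2 germinated seeds and 7 non-germinating seeds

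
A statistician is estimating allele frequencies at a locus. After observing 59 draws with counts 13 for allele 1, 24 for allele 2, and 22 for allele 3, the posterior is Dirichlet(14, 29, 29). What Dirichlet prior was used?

For a Dirichlet(α) prior with multinomial counts c, the posterior is Dirichlet(α + c) componentwise.
Subtract each count from the matching posterior parameter: 14−13=1, 29−24=5, 29−22=7.

Dirichlet(1, 5, 7)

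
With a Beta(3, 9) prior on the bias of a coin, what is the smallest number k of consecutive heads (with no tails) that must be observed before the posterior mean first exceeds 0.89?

k = 70

After k heads and 0 tails the posterior is Beta(3+k, 9), with mean (3+k)/(3+9+k).
Set (3+k)/(12+k) > 0.89 and solve: k > (0.89·12 − 3)/(1 − 0.89) = 69.818.
The smallest integer exceeding 69.818 is 70, and checking k=70: (73)/(82) = 0.8902 > 0.89.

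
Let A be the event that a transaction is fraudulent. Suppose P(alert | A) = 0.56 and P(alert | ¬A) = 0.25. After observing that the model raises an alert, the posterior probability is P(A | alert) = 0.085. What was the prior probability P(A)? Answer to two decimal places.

P(A) = 0.04

In odds form, posterior odds = prior odds × likelihood ratio, so prior odds = posterior odds ÷ LR.
Posterior odds = 0.085/(1−0.085) = 0.0929. LR = 0.56/0.25 = 2.2400.
Prior odds = 0.0929/2.2400 = 0.0415, so P(A) = 0.0415/(1+0.0415) ≈ 0.04.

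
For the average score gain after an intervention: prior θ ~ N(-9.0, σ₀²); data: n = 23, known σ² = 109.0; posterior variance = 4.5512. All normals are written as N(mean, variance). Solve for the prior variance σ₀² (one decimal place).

For the Normal–Normal model with known σ², precisions add: τ_n = τ₀ + n/σ².
So 1/σ₀² = 1/4.5512 − 23/109.0 = 0.219722 − 0.211009 = 0.008713.
Hence σ₀² = 1/0.008713 ≈ 114.8.

σ₀² = 114.8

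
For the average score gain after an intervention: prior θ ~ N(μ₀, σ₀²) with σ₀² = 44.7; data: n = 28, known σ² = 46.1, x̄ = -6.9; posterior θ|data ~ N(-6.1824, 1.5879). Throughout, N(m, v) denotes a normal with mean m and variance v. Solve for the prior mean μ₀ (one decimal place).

The posterior mean is a precision-weighted average: μ_n = (τ₀μ₀ + τ_data·x̄)/(τ₀+τ_data), with τ₀=1/σ₀² and τ_data=n/σ².
Here τ₀ = 1/44.7 = 0.022371 and τ_data = 28/46.1 = 0.607375, so τ_n = 0.629746.
Rearranging for μ₀: μ₀ = (μ_n·τ_n − τ_data·x̄)/τ₀ = (-6.1824·0.629746 − 0.607375·-6.9) / 0.022371 = 0.297546/0.022371 ≈ 13.3.

μ₀ = 13.3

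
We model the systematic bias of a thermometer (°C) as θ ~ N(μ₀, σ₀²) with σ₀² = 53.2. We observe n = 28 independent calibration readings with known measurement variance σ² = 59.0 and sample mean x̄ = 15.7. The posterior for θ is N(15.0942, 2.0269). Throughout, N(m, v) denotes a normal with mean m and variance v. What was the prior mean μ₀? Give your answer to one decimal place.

μ₀ = -0.2

With known observation variance, the Normal–Normal posterior has precision τ_n = τ₀ + n/σ² and mean μ_n = (τ₀μ₀ + (n/σ²)x̄)/τ_n.
Here τ₀ = 1/53.2 = 0.018797 and τ_data = 28/59.0 = 0.474576, so τ_n = 0.493373.
Rearranging for μ₀: μ₀ = (μ_n·τ_n − τ_data·x̄)/τ₀ = (15.0942·0.493373 − 0.474576·15.7) / 0.018797 = -0.003772/0.018797 ≈ -0.2.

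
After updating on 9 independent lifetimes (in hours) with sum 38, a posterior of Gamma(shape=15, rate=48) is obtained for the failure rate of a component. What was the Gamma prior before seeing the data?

For an exponential likelihood with a Gamma(α, β) prior on the rate, n observations with total T give posterior Gamma(α+n, β+T).
So α = 15 − 9 = 6 and β = 48 − 38 = 10.

Gamma(shape=6, rate=10)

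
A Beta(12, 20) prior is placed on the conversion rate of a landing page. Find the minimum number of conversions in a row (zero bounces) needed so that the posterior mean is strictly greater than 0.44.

After k conversions and 0 bounces the posterior is Beta(12+k, 20), with mean (12+k)/(12+20+k).
Set (12+k)/(32+k) > 0.44 and solve: k > (0.44·32 − 12)/(1 − 0.44) = 3.714.
The smallest integer exceeding 3.714 is 4, and checking k=4: (16)/(36) = 0.4444 > 0.44.

k = 4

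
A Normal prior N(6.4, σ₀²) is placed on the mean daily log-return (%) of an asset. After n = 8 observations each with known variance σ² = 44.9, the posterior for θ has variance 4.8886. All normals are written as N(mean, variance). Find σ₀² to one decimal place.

Posterior precision equals prior precision plus data precision: 1/σ_n² = 1/σ₀² + n/σ².
So 1/σ₀² = 1/4.8886 − 8/44.9 = 0.204558 − 0.178174 = 0.026384.
Hence σ₀² = 1/0.026384 ≈ 37.9.

σ₀² = 37.9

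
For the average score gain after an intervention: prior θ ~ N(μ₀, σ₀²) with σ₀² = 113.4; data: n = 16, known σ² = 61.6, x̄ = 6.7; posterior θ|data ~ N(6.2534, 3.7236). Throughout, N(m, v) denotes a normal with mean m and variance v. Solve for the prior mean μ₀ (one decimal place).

μ₀ = -6.9

The posterior mean is a precision-weighted average: μ_n = (τ₀μ₀ + τ_data·x̄)/(τ₀+τ_data), with τ₀=1/σ₀² and τ_data=n/σ².
Here τ₀ = 1/113.4 = 0.008818 and τ_data = 16/61.6 = 0.259740, so τ_n = 0.268558.
Rearranging for μ₀: μ₀ = (μ_n·τ_n − τ_data·x̄)/τ₀ = (6.2534·0.268558 − 0.259740·6.7) / 0.008818 = -0.060857/0.008818 ≈ -6.9.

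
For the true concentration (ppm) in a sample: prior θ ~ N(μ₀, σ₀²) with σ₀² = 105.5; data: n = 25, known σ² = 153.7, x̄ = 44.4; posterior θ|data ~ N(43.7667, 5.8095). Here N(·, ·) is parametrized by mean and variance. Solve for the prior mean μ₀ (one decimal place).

With known observation variance, the Normal–Normal posterior has precision τ_n = τ₀ + n/σ² and mean μ_n = (τ₀μ₀ + (n/σ²)x̄)/τ_n.
Here τ₀ = 1/105.5 = 0.009479 and τ_data = 25/153.7 = 0.162655, so τ_n = 0.172134.
Rearranging for μ₀: μ₀ = (μ_n·τ_n − τ_data·x̄)/τ₀ = (43.7667·0.172134 − 0.162655·44.4) / 0.009479 = 0.311855/0.009479 ≈ 32.9.

μ₀ = 32.9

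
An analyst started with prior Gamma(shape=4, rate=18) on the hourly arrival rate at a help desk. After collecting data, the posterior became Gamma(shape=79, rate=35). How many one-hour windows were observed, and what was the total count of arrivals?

n = 17 one-hour windows with total 75 arrivals

A Gamma(α, β) prior (rate parametrization) on a Poisson rate with n observations summing to S gives posterior Gamma(α+S, β+n).
Matching: Σxᵢ = 79 − 4 = 75 and n = 35 − 18 = 17.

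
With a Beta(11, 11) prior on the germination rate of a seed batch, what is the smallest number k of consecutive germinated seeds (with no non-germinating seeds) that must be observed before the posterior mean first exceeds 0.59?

After k germinated seeds and 0 non-germinating seeds the posterior is Beta(11+k, 11), with mean (11+k)/(11+11+k).
Set (11+k)/(22+k) > 0.59 and solve: k > (0.59·22 − 11)/(1 − 0.59) = 4.829.
The smallest integer exceeding 4.829 is 5.

k = 5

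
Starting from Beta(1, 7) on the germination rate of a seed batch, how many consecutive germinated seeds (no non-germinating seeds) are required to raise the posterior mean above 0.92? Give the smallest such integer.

k = 80

After k germinated seeds and 0 non-germinating seeds the posterior is Beta(1+k, 7), with mean (1+k)/(1+7+k).
Set (1+k)/(8+k) > 0.92 and solve: k > (0.92·8 − 1)/(1 − 0.92) = 79.500.
The smallest integer exceeding 79.500 is 80.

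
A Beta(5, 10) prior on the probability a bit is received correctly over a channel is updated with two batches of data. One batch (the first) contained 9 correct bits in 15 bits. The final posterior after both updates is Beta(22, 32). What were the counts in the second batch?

Because Beta–binomial updating is additive in the counts, the combined data contributed (α_post−α_prior, β_post−β_prior) successes and failures.
Total across both batches: 22−5=17 correct bits, 32−10=22 errors.
Subtract the first batch: 17−9=8 correct bits and 22−6=16 errors.

8 correct bits and 16 errors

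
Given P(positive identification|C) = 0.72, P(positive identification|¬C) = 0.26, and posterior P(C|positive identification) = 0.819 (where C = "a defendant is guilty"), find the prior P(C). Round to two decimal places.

P(C) = 0.62

In odds form, posterior odds = prior odds × likelihood ratio, so prior odds = posterior odds ÷ LR.
Posterior odds = 0.819/(1−0.819) = 4.5249. LR = 0.72/0.26 = 2.7692.
Prior odds = 4.5249/2.7692 = 1.6340, so P(C) = 1.6340/(1+1.6340) ≈ 0.62.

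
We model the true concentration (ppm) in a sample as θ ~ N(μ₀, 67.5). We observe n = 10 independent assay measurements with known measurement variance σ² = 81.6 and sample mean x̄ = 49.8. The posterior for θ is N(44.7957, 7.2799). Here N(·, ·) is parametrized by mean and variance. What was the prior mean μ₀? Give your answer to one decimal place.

μ₀ = 3.4

The posterior mean is a precision-weighted average: μ_n = (τ₀μ₀ + τ_data·x̄)/(τ₀+τ_data), with τ₀=1/σ₀² and τ_data=n/σ².
Here τ₀ = 1/67.5 = 0.014815 and τ_data = 10/81.6 = 0.122549, so τ_n = 0.137364.
Rearranging for μ₀: μ₀ = (μ_n·τ_n − τ_data·x̄)/τ₀ = (44.7957·0.137364 − 0.122549·49.8) / 0.014815 = 0.050376/0.014815 ≈ 3.4.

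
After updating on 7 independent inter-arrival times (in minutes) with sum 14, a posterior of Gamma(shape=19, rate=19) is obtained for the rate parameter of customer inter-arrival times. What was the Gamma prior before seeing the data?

For an exponential likelihood with a Gamma(α, β) prior on the rate, n observations with total T give posterior Gamma(α+n, β+T).
So α = 19 − 7 = 12 and β = 19 − 14 = 5.

Gamma(shape=12, rate=5)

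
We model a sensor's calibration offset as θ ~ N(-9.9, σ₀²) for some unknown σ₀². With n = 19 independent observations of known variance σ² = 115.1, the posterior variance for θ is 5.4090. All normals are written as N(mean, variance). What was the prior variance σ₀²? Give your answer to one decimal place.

Posterior precision equals prior precision plus data precision: 1/σ_n² = 1/σ₀² + n/σ².
So 1/σ₀² = 1/5.4090 − 19/115.1 = 0.184877 − 0.165074 = 0.019803.
Hence σ₀² = 1/0.019803 ≈ 50.5.

σ₀² = 50.5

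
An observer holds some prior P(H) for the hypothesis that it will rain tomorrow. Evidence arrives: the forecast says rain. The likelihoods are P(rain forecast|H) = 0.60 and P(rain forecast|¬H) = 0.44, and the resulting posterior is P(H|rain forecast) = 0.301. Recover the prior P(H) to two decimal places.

In odds form, posterior odds = prior odds × likelihood ratio, so prior odds = posterior odds ÷ LR.
Posterior odds = 0.301/(1−0.301) = 0.4306. LR = 0.60/0.44 = 1.3636.
Prior odds = 0.4306/1.3636 = 0.3158, so P(H) = 0.3158/(1+0.3158) ≈ 0.24.

P(H) = 0.24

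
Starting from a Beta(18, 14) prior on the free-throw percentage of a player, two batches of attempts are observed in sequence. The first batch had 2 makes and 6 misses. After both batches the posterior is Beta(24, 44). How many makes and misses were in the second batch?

Because Beta–binomial updating is additive in the counts, the combined data contributed (α_post−α_prior, β_post−β_prior) successes and failures.
Total across both batches: 24−18=6 makes, 44−14=30 misses.
Subtract the first batch: 6−2=4 makes and 30−6=24 misses.

4 makes and 24 misses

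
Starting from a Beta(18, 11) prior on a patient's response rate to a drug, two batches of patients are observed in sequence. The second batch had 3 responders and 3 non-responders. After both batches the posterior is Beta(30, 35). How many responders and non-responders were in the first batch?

Sequential conjugate updates are equivalent to a single update on the pooled data, so total successes = posterior α − prior α and total failures = posterior β − prior β.
Total across both batches: 30−18=12 responders, 35−11=24 non-responders.
Subtract the second batch: 12−3=9 responders and 24−3=21 non-responders.

9 responders and 21 non-responders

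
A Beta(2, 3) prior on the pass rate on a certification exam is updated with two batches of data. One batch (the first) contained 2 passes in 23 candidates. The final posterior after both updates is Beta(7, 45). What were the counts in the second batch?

3 passes and 21 failures

Sequential conjugate updates are equivalent to a single update on the pooled data, so total successes = posterior α − prior α and total failures = posterior β − prior β.
Total across both batches: 7−2=5 passes, 45−3=42 failures.
Subtract the first batch: 5−2=3 passes and 42−21=21 failures.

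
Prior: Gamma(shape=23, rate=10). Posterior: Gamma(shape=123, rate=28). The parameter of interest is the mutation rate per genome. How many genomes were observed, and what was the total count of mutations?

n = 18 genomes with total 100 mutations

A Gamma(α, β) prior (rate parametrization) on a Poisson rate with n observations summing to S gives posterior Gamma(α+S, β+n).
Matching: Σxᵢ = 123 − 23 = 100 and n = 28 − 10 = 18.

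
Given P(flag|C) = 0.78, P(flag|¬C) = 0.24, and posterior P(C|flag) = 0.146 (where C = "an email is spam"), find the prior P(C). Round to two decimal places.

P(C) = 0.05

In odds form, posterior odds = prior odds × likelihood ratio, so prior odds = posterior odds ÷ LR.
Posterior odds = 0.146/(1−0.146) = 0.1710. LR = 0.78/0.24 = 3.2500.
Prior odds = 0.1710/3.2500 = 0.0526, so P(C) = 0.0526/(1+0.0526) ≈ 0.05.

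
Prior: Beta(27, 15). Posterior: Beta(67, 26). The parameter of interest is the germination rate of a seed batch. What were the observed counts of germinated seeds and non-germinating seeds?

40 germinated seeds and 11 non-germinating seeds

A Beta(α, β) prior with s successes and f failures in binomial data gives a Beta(α+s, β+f) posterior.
Match parameters: s=67−27=40, f=26−15=11.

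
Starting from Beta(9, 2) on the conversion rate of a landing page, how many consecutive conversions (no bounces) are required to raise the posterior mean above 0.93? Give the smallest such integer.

k = 18

After k conversions and 0 bounces the posterior is Beta(9+k, 2), with mean (9+k)/(9+2+k).
Set (9+k)/(11+k) > 0.93 and solve: k > (0.93·11 − 9)/(1 − 0.93) = 17.571.
The smallest integer exceeding 17.571 is 18.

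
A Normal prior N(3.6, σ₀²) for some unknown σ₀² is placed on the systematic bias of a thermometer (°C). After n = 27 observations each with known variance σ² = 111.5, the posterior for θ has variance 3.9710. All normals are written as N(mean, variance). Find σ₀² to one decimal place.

σ₀² = 103.4

Posterior precision equals prior precision plus data precision: 1/σ_n² = 1/σ₀² + n/σ².
So 1/σ₀² = 1/3.9710 − 27/111.5 = 0.251826 − 0.242152 = 0.009674.
Hence σ₀² = 1/0.009674 ≈ 103.4.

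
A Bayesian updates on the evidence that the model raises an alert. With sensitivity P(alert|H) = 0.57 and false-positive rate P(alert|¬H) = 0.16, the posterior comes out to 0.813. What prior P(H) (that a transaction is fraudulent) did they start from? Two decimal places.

Bayes' rule in odds form gives O(H|E) = O(H)·[P(E|H)/P(E|¬H)], hence O(H) = O(H|E)/LR.
Posterior odds = 0.813/(1−0.813) = 4.3476. LR = 0.57/0.16 = 3.5625.
Prior odds = 4.3476/3.5625 = 1.2204, so P(H) = 1.2204/(1+1.2204) ≈ 0.55.

P(H) = 0.55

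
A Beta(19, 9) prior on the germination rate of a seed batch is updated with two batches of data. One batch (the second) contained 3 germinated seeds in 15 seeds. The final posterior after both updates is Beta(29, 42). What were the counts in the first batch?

Sequential conjugate updates are equivalent to a single update on the pooled data, so total successes = posterior α − prior α and total failures = posterior β − prior β.
Total across both batches: 29−19=10 germinated seeds, 42−9=33 non-germinating seeds.
Subtract the second batch: 10−3=7 germinated seeds and 33−12=21 non-germinating seeds.

7 germinated seeds and 21 non-germinating seeds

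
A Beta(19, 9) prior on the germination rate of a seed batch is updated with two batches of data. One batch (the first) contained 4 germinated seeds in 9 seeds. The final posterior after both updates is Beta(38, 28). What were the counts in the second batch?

Because Beta–binomial updating is additive in the counts, the combined data contributed (α_post−α_prior, β_post−β_prior) successes and failures.
Total across both batches: 38−19=19 germinated seeds, 28−9=19 non-germinating seeds.
Subtract the first batch: 19−4=15 germinated seeds and 19−5=14 non-germinating seeds.

15 germinated seeds and 14 non-germinating seeds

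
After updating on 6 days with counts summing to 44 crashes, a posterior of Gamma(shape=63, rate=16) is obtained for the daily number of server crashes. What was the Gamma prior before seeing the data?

Gamma(shape=19, rate=10)

Gamma–Poisson conjugacy: posterior shape = α + Σxᵢ, posterior rate = β + n.
So α = 63 − 44 = 19 and β = 16 − 6 = 10.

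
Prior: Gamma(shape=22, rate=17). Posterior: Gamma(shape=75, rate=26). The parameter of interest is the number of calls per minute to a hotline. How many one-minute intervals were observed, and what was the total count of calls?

n = 9 one-minute intervals with total 53 calls

Gamma–Poisson conjugacy: posterior shape = α + Σxᵢ, posterior rate = β + n.
Matching: Σxᵢ = 75 − 22 = 53 and n = 26 − 17 = 9.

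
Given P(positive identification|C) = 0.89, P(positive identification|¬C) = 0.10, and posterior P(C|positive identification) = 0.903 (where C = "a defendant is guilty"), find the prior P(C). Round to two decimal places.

P(C) = 0.51

In odds form, posterior odds = prior odds × likelihood ratio, so prior odds = posterior odds ÷ LR.
Posterior odds = 0.903/(1−0.903) = 9.3093. LR = 0.89/0.10 = 8.9000.
Prior odds = 9.3093/8.9000 = 1.0460, so P(C) = 1.0460/(1+1.0460) ≈ 0.51.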